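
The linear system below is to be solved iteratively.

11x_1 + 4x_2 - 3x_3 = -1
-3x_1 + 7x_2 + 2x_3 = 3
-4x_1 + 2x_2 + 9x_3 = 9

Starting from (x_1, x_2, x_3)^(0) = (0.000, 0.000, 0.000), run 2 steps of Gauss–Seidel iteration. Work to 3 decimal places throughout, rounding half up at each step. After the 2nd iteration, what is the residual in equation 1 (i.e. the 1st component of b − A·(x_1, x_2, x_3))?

1.107

Iteration 1:
  x_1 = (-1 - (4)·0.000 - (-3)·0.000) / (11) = -0.091
  x_2 = (3 - (-3)·-0.091 - (2)·0.000) / (7) = 0.390
  x_3 = (9 - (-4)·-0.091 - (2)·0.390) / (9) = 0.873
Iteration 2:
  x_1 = (-1 - (4)·0.390 - (-3)·0.873) / (11) = 0.005
  x_2 = (3 - (-3)·0.005 - (2)·0.873) / (7) = 0.181
  x_3 = (9 - (-4)·0.005 - (2)·0.181) / (9) = 0.962
Residual b − A·x = (1.107, -0.176, 0.000)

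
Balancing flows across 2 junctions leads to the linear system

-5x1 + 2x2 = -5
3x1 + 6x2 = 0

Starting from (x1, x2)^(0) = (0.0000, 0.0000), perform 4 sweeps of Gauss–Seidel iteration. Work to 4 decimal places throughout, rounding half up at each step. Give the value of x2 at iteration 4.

Iteration 1:
  x1 = (-5 - (2)·0.0000) / (-5) = 1.0000
  x2 = (0 - (3)·1.0000) / (6) = -0.5000
Iteration 2:
  x1 = (-5 - (2)·-0.5000) / (-5) = 0.8000
  x2 = (0 - (3)·0.8000) / (6) = -0.4000
Iteration 3:
  x1 = (-5 - (2)·-0.4000) / (-5) = 0.8400
  x2 = (0 - (3)·0.8400) / (6) = -0.4200
Iteration 4:
  x1 = (-5 - (2)·-0.4200) / (-5) = 0.8320
  x2 = (0 - (3)·0.8320) / (6) = -0.4160

-0.4160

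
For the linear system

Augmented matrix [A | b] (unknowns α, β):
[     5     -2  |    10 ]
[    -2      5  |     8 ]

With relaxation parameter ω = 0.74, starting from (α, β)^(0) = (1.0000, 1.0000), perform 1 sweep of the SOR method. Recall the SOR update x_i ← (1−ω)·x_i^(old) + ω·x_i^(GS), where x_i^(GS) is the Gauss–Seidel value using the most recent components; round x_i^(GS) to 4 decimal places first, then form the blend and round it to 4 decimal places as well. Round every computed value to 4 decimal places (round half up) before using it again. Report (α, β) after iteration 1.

Iteration 1:
  α: GS value = (10 - (-2)·1.0000) / (5) = 2.4000;  α ← (1−ω)·1.0000 + ω·2.4000 = 2.0360
  β: GS value = (8 - (-2)·2.0360) / (5) = 2.4144;  β ← (1−ω)·1.0000 + ω·2.4144 = 2.0467

(2.0360, 2.0467)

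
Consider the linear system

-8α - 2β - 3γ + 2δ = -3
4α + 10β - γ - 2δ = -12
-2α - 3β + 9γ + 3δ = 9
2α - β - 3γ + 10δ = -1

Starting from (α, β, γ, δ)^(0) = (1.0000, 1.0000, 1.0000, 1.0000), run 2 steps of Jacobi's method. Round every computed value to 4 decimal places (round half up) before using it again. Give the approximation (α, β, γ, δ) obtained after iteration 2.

(0.2667, -1.0578, 0.5333, 0.1367)

Iteration 1:
  α = (-3 - (-2)·1.0000 - (-3)·1.0000 - (2)·1.0000) / (-8) = 0.0000
  β = (-12 - (4)·1.0000 - (-1)·1.0000 - (-2)·1.0000) / (10) = -1.3000
  γ = (9 - (-2)·1.0000 - (-3)·1.0000 - (3)·1.0000) / (9) = 1.2222
  δ = (-1 - (2)·1.0000 - (-1)·1.0000 - (-3)·1.0000) / (10) = 0.1000
Iteration 2:
  α = (-3 - (-2)·-1.3000 - (-3)·1.2222 - (2)·0.1000) / (-8) = 0.2667
  β = (-12 - (4)·0.0000 - (-1)·1.2222 - (-2)·0.1000) / (10) = -1.0578
  γ = (9 - (-2)·0.0000 - (-3)·-1.3000 - (3)·0.1000) / (9) = 0.5333
  δ = (-1 - (2)·0.0000 - (-1)·-1.3000 - (-3)·1.2222) / (10) = 0.1367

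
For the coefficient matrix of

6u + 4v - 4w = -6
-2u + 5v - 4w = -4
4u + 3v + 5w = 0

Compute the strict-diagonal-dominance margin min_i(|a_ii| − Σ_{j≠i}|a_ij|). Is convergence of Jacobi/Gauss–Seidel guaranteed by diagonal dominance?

-2

row 1: |6| − (4+4) = -2
row 2: |5| − (2+4) = -1
row 3: |5| − (4+3) = -2
minimum over rows = -2 → not strictly diagonally dominant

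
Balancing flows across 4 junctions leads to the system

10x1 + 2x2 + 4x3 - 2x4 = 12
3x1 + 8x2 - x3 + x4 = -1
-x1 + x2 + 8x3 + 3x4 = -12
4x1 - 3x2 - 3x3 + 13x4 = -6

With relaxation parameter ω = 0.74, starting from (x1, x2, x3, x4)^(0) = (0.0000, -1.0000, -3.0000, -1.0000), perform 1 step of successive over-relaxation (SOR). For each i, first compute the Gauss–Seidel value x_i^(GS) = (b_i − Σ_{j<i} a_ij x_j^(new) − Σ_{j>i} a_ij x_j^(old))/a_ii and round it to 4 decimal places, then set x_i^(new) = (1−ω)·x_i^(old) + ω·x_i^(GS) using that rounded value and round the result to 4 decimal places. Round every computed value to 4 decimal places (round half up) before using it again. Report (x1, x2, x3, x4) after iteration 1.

Iteration 1:
  x1: GS value = (12 - (2)·-1.0000 - (4)·-3.0000 - (-2)·-1.0000) / (10) = 2.4000;  x1 ← (1−ω)·0.0000 + ω·2.4000 = 1.7760
  x2: GS value = (-1 - (3)·1.7760 - (-1)·-3.0000 - (1)·-1.0000) / (8) = -1.0410;  x2 ← (1−ω)·-1.0000 + ω·-1.0410 = -1.0303
  x3: GS value = (-12 - (-1)·1.7760 - (1)·-1.0303 - (3)·-1.0000) / (8) = -0.7742;  x3 ← (1−ω)·-3.0000 + ω·-0.7742 = -1.3529
  x4: GS value = (-6 - (4)·1.7760 - (-3)·-1.0303 - (-3)·-1.3529) / (13) = -1.5580;  x4 ← (1−ω)·-1.0000 + ω·-1.5580 = -1.4129

(1.7760, -1.0303, -1.3529, -1.4129)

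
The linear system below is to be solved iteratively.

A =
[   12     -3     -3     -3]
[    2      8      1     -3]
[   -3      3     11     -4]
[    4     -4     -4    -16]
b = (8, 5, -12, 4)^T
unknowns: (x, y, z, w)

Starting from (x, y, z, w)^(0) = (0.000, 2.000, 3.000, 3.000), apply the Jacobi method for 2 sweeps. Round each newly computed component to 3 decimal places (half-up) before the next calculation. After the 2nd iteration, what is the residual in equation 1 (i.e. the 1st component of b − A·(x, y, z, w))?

-2.821

Iteration 1:
  x = (8 - (-3)·2.000 - (-3)·3.000 - (-3)·3.000) / (12) = 2.667
  y = (5 - (2)·0.000 - (1)·3.000 - (-3)·3.000) / (8) = 1.375
  z = (-12 - (-3)·0.000 - (3)·2.000 - (-4)·3.000) / (11) = -0.545
  w = (4 - (4)·0.000 - (-4)·2.000 - (-4)·3.000) / (-16) = -1.500
Iteration 2:
  x = (8 - (-3)·1.375 - (-3)·-0.545 - (-3)·-1.500) / (12) = 0.499
  y = (5 - (2)·2.667 - (1)·-0.545 - (-3)·-1.500) / (8) = -0.536
  z = (-12 - (-3)·2.667 - (3)·1.375 - (-4)·-1.500) / (11) = -1.284
  w = (4 - (4)·2.667 - (-4)·1.375 - (-4)·-0.545) / (-16) = 0.209
Residual b − A·x = (-2.821, 10.201, 6.065, -1.932)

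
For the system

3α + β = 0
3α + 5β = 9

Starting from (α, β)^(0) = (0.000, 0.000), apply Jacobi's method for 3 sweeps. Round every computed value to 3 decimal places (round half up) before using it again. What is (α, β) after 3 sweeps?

(-0.600, 2.160)

Iteration 1:
  α = (0 - (1)·0.000) / (3) = 0.000
  β = (9 - (3)·0.000) / (5) = 1.800
Iteration 2:
  α = (0 - (1)·1.800) / (3) = -0.600
  β = (9 - (3)·0.000) / (5) = 1.800
Iteration 3:
  α = (0 - (1)·1.800) / (3) = -0.600
  β = (9 - (3)·-0.600) / (5) = 2.160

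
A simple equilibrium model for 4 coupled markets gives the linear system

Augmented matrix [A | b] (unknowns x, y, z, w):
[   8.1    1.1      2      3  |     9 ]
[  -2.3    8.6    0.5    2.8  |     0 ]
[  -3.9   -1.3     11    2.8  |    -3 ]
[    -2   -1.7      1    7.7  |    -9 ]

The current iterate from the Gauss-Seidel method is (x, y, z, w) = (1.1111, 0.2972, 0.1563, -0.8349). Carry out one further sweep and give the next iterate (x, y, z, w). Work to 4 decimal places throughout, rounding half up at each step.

(1.3414, 0.6215, 0.4888, -0.7467)

One sweep:
  x = (9 - (1.1)·0.2972 - (2)·0.1563 - (3)·-0.8349) / (8.1) = 1.3414
  y = (0 - (-2.3)·1.3414 - (0.5)·0.1563 - (2.8)·-0.8349) / (8.6) = 0.6215
  z = (-3 - (-3.9)·1.3414 - (-1.3)·0.6215 - (2.8)·-0.8349) / (11) = 0.4888
  w = (-9 - (-2)·1.3414 - (-1.7)·0.6215 - (1)·0.4888) / (7.7) = -0.7467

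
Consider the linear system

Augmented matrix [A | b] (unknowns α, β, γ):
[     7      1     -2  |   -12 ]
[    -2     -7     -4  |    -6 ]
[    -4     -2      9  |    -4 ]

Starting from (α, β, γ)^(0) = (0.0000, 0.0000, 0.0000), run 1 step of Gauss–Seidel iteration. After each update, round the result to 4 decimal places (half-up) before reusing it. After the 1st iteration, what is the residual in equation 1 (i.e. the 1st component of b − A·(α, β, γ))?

Iteration 1:
  α = (-12 - (1)·0.0000 - (-2)·0.0000) / (7) = -1.7143
  β = (-6 - (-2)·-1.7143 - (-4)·0.0000) / (-7) = 1.3469
  γ = (-4 - (-4)·-1.7143 - (-2)·1.3469) / (9) = -0.9070
Residual b − A·x = (-3.1608, -3.6283, -0.0004)

-3.1608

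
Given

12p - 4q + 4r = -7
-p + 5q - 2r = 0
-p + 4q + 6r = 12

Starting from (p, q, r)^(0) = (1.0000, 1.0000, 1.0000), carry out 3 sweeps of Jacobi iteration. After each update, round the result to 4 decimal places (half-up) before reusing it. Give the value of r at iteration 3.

Iteration 1:
  p = (-7 - (-4)·1.0000 - (4)·1.0000) / (12) = -0.5833
  q = (0 - (-1)·1.0000 - (-2)·1.0000) / (5) = 0.6000
  r = (12 - (-1)·1.0000 - (4)·1.0000) / (6) = 1.5000
Iteration 2:
  p = (-7 - (-4)·0.6000 - (4)·1.5000) / (12) = -0.8833
  q = (0 - (-1)·-0.5833 - (-2)·1.5000) / (5) = 0.4833
  r = (12 - (-1)·-0.5833 - (4)·0.6000) / (6) = 1.5028
Iteration 3:
  p = (-7 - (-4)·0.4833 - (4)·1.5028) / (12) = -0.9232
  q = (0 - (-1)·-0.8833 - (-2)·1.5028) / (5) = 0.4245
  r = (12 - (-1)·-0.8833 - (4)·0.4833) / (6) = 1.5306

1.5306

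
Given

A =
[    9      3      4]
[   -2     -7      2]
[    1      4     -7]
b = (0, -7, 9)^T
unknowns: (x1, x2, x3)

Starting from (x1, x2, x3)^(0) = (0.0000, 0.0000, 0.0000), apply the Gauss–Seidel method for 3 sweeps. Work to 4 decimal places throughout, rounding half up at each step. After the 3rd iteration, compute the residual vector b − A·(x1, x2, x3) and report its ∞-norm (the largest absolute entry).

0.2868

Iteration 1:
  x1 = (0 - (3)·0.0000 - (4)·0.0000) / (9) = 0.0000
  x2 = (-7 - (-2)·0.0000 - (2)·0.0000) / (-7) = 1.0000
  x3 = (9 - (1)·0.0000 - (4)·1.0000) / (-7) = -0.7143
Iteration 2:
  x1 = (0 - (3)·1.0000 - (4)·-0.7143) / (9) = -0.0159
  x2 = (-7 - (-2)·-0.0159 - (2)·-0.7143) / (-7) = 0.8005
  x3 = (9 - (1)·-0.0159 - (4)·0.8005) / (-7) = -0.8306
Iteration 3:
  x1 = (0 - (3)·0.8005 - (4)·-0.8306) / (9) = 0.1023
  x2 = (-7 - (-2)·0.1023 - (2)·-0.8306) / (-7) = 0.7335
  x3 = (9 - (1)·0.1023 - (4)·0.7335) / (-7) = -0.8520
Residual b − A·x = (0.2868, 0.0431, -0.0003); ∞-norm = 0.2868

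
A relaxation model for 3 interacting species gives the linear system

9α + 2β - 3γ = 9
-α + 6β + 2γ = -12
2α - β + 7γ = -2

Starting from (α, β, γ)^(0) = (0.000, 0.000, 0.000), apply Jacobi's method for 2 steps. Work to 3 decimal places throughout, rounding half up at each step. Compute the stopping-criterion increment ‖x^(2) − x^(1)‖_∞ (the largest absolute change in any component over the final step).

0.571

Iteration 1:
  α = (9 - (2)·0.000 - (-3)·0.000) / (9) = 1.000
  β = (-12 - (-1)·0.000 - (2)·0.000) / (6) = -2.000
  γ = (-2 - (2)·0.000 - (-1)·0.000) / (7) = -0.286
Iteration 2:
  α = (9 - (2)·-2.000 - (-3)·-0.286) / (9) = 1.349
  β = (-12 - (-1)·1.000 - (2)·-0.286) / (6) = -1.738
  γ = (-2 - (2)·1.000 - (-1)·-2.000) / (7) = -0.857
Change: (0.349, 0.262, -0.571) → max |·| = 0.571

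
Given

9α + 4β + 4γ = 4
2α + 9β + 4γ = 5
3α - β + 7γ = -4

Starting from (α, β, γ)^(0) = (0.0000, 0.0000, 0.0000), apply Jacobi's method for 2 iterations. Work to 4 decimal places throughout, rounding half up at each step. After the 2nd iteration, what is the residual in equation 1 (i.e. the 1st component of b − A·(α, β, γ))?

-0.1767

Iteration 1:
  α = (4 - (4)·0.0000 - (4)·0.0000) / (9) = 0.4444
  β = (5 - (2)·0.0000 - (4)·0.0000) / (9) = 0.5556
  γ = (-4 - (3)·0.0000 - (-1)·0.0000) / (7) = -0.5714
Iteration 2:
  α = (4 - (4)·0.5556 - (4)·-0.5714) / (9) = 0.4515
  β = (5 - (2)·0.4444 - (4)·-0.5714) / (9) = 0.7108
  γ = (-4 - (3)·0.4444 - (-1)·0.5556) / (7) = -0.6825
Residual b − A·x = (-0.1767, 0.4298, 0.1338)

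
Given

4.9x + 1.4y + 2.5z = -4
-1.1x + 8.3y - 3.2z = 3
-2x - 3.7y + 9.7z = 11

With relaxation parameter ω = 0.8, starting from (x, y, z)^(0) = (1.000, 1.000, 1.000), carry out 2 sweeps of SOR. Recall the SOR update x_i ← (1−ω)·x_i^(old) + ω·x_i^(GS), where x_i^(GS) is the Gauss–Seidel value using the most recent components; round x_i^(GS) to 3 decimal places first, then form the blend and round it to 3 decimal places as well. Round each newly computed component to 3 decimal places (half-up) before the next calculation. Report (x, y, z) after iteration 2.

(-1.490, 0.618, 1.077)

Iteration 1:
  x: GS value = (-4 - (1.4)·1.000 - (2.5)·1.000) / (4.9) = -1.612;  x ← (1−ω)·1.000 + ω·-1.612 = -1.090
  y: GS value = (3 - (-1.1)·-1.090 - (-3.2)·1.000) / (8.3) = 0.603;  y ← (1−ω)·1.000 + ω·0.603 = 0.682
  z: GS value = (11 - (-2)·-1.090 - (-3.7)·0.682) / (9.7) = 1.169;  z ← (1−ω)·1.000 + ω·1.169 = 1.135
Iteration 2:
  x: GS value = (-4 - (1.4)·0.682 - (2.5)·1.135) / (4.9) = -1.590;  x ← (1−ω)·-1.090 + ω·-1.590 = -1.490
  y: GS value = (3 - (-1.1)·-1.490 - (-3.2)·1.135) / (8.3) = 0.602;  y ← (1−ω)·0.682 + ω·0.602 = 0.618
  z: GS value = (11 - (-2)·-1.490 - (-3.7)·0.618) / (9.7) = 1.063;  z ← (1−ω)·1.135 + ω·1.063 = 1.077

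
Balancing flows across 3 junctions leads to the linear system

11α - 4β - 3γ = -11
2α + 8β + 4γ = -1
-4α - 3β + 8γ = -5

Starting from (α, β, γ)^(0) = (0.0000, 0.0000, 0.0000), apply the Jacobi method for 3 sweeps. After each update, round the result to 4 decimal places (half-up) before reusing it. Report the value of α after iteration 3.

Iteration 1:
  α = (-11 - (-4)·0.0000 - (-3)·0.0000) / (11) = -1.0000
  β = (-1 - (2)·0.0000 - (4)·0.0000) / (8) = -0.1250
  γ = (-5 - (-4)·0.0000 - (-3)·0.0000) / (8) = -0.6250
Iteration 2:
  α = (-11 - (-4)·-0.1250 - (-3)·-0.6250) / (11) = -1.2159
  β = (-1 - (2)·-1.0000 - (4)·-0.6250) / (8) = 0.4375
  γ = (-5 - (-4)·-1.0000 - (-3)·-0.1250) / (8) = -1.1719
Iteration 3:
  α = (-11 - (-4)·0.4375 - (-3)·-1.1719) / (11) = -1.1605
  β = (-1 - (2)·-1.2159 - (4)·-1.1719) / (8) = 0.7649
  γ = (-5 - (-4)·-1.2159 - (-3)·0.4375) / (8) = -1.0689

-1.1605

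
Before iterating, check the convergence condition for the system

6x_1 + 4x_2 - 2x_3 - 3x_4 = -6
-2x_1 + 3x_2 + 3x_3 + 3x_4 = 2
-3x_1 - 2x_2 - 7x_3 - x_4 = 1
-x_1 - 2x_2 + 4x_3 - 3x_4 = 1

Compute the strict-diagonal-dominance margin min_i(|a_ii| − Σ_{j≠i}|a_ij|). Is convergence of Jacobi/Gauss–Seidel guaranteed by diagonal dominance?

-5

row 1: |6| − (4+2+3) = -3
row 2: |3| − (2+3+3) = -5
row 3: |-7| − (3+2+1) = 1
row 4: |-3| − (1+2+4) = -4
minimum over rows = -5 → not strictly diagonally dominant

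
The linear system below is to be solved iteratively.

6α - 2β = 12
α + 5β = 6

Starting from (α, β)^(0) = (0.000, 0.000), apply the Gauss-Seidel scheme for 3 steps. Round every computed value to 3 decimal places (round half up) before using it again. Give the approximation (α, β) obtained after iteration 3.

Iteration 1:
  α = (12 - (-2)·0.000) / (6) = 2.000
  β = (6 - (1)·2.000) / (5) = 0.800
Iteration 2:
  α = (12 - (-2)·0.800) / (6) = 2.267
  β = (6 - (1)·2.267) / (5) = 0.747
Iteration 3:
  α = (12 - (-2)·0.747) / (6) = 2.249
  β = (6 - (1)·2.249) / (5) = 0.750

(2.249, 0.750)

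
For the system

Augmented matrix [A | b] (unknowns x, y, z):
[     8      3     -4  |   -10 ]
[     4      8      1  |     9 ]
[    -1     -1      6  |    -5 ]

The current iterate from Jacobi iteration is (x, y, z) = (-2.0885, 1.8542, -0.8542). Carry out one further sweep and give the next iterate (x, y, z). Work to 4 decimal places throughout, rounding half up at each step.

One sweep:
  x = (-10 - (3)·1.8542 - (-4)·-0.8542) / (8) = -2.3724
  y = (9 - (4)·-2.0885 - (1)·-0.8542) / (8) = 2.2760
  z = (-5 - (-1)·-2.0885 - (-1)·1.8542) / (6) = -0.8724

(-2.3724, 2.2760, -0.8724)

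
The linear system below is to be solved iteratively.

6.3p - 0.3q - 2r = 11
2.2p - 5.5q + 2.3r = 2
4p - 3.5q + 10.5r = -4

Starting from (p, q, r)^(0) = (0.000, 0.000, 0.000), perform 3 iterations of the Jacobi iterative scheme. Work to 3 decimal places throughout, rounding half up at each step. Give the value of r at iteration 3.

Iteration 1:
  p = (11 - (-0.3)·0.000 - (-2)·0.000) / (6.3) = 1.746
  q = (2 - (2.2)·0.000 - (2.3)·0.000) / (-5.5) = -0.364
  r = (-4 - (4)·0.000 - (-3.5)·0.000) / (10.5) = -0.381
Iteration 2:
  p = (11 - (-0.3)·-0.364 - (-2)·-0.381) / (6.3) = 1.608
  q = (2 - (2.2)·1.746 - (2.3)·-0.381) / (-5.5) = 0.175
  r = (-4 - (4)·1.746 - (-3.5)·-0.364) / (10.5) = -1.167
Iteration 3:
  p = (11 - (-0.3)·0.175 - (-2)·-1.167) / (6.3) = 1.384
  q = (2 - (2.2)·1.608 - (2.3)·-1.167) / (-5.5) = -0.208
  r = (-4 - (4)·1.608 - (-3.5)·0.175) / (10.5) = -0.935

-0.935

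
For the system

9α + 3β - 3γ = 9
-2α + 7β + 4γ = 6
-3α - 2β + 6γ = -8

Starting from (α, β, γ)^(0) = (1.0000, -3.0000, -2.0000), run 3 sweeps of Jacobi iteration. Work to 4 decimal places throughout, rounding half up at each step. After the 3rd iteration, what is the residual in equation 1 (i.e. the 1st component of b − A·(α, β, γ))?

2.2095

Iteration 1:
  α = (9 - (3)·-3.0000 - (-3)·-2.0000) / (9) = 1.3333
  β = (6 - (-2)·1.0000 - (4)·-2.0000) / (7) = 2.2857
  γ = (-8 - (-3)·1.0000 - (-2)·-3.0000) / (6) = -1.8333
Iteration 2:
  α = (9 - (3)·2.2857 - (-3)·-1.8333) / (9) = -0.3730
  β = (6 - (-2)·1.3333 - (4)·-1.8333) / (7) = 2.2857
  γ = (-8 - (-3)·1.3333 - (-2)·2.2857) / (6) = 0.0952
Iteration 3:
  α = (9 - (3)·2.2857 - (-3)·0.0952) / (9) = 0.2698
  β = (6 - (-2)·-0.3730 - (4)·0.0952) / (7) = 0.6962
  γ = (-8 - (-3)·-0.3730 - (-2)·2.2857) / (6) = -0.7579
Residual b − A·x = (2.2095, 4.6978, -1.2508)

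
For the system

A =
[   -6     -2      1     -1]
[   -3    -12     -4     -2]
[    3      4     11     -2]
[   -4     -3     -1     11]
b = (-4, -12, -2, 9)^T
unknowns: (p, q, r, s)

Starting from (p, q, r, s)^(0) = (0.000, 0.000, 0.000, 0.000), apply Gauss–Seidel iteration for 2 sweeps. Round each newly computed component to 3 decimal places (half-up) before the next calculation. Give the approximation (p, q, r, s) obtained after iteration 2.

(0.073, 1.000, -0.342, 1.086)

Iteration 1:
  p = (-4 - (-2)·0.000 - (1)·0.000 - (-1)·0.000) / (-6) = 0.667
  q = (-12 - (-3)·0.667 - (-4)·0.000 - (-2)·0.000) / (-12) = 0.833
  r = (-2 - (3)·0.667 - (4)·0.833 - (-2)·0.000) / (11) = -0.667
  s = (9 - (-4)·0.667 - (-3)·0.833 - (-1)·-0.667) / (11) = 1.227
Iteration 2:
  p = (-4 - (-2)·0.833 - (1)·-0.667 - (-1)·1.227) / (-6) = 0.073
  q = (-12 - (-3)·0.073 - (-4)·-0.667 - (-2)·1.227) / (-12) = 1.000
  r = (-2 - (3)·0.073 - (4)·1.000 - (-2)·1.227) / (11) = -0.342
  s = (9 - (-4)·0.073 - (-3)·1.000 - (-1)·-0.342) / (11) = 1.086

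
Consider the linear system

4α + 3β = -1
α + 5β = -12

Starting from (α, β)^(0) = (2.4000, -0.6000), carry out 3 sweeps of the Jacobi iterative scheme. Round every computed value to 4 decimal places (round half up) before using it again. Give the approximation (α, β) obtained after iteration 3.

(1.5800, -2.7820)

Iteration 1:
  α = (-1 - (3)·-0.6000) / (4) = 0.2000
  β = (-12 - (1)·2.4000) / (5) = -2.8800
Iteration 2:
  α = (-1 - (3)·-2.8800) / (4) = 1.9100
  β = (-12 - (1)·0.2000) / (5) = -2.4400
Iteration 3:
  α = (-1 - (3)·-2.4400) / (4) = 1.5800
  β = (-12 - (1)·1.9100) / (5) = -2.7820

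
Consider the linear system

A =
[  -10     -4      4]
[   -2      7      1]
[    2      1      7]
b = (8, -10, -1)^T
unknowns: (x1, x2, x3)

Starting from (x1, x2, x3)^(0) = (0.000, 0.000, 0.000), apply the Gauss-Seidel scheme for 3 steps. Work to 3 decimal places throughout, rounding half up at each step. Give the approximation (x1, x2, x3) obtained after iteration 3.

Iteration 1:
  x1 = (8 - (-4)·0.000 - (4)·0.000) / (-10) = -0.800
  x2 = (-10 - (-2)·-0.800 - (1)·0.000) / (7) = -1.657
  x3 = (-1 - (2)·-0.800 - (1)·-1.657) / (7) = 0.322
Iteration 2:
  x1 = (8 - (-4)·-1.657 - (4)·0.322) / (-10) = -0.008
  x2 = (-10 - (-2)·-0.008 - (1)·0.322) / (7) = -1.477
  x3 = (-1 - (2)·-0.008 - (1)·-1.477) / (7) = 0.070
Iteration 3:
  x1 = (8 - (-4)·-1.477 - (4)·0.070) / (-10) = -0.181
  x2 = (-10 - (-2)·-0.181 - (1)·0.070) / (7) = -1.490
  x3 = (-1 - (2)·-0.181 - (1)·-1.490) / (7) = 0.122

(-0.181, -1.490, 0.122)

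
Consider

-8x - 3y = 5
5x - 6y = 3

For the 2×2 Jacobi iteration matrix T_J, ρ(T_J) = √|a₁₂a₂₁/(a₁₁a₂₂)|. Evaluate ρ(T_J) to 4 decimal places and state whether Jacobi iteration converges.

0.5590

a₁₂a₂₁/(a₁₁a₂₂) = (-3)·(5) / ((-8)·(-6)) = -0.312500
ρ = √|-0.312500| = √0.312500 = 0.5590
ρ < 1, so Jacobi converges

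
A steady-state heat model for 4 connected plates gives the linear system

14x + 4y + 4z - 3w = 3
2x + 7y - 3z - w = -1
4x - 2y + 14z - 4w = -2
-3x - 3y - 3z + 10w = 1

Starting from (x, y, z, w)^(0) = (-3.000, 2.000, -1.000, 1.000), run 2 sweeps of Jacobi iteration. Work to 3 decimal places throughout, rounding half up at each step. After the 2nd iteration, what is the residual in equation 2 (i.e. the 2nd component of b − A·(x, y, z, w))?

Iteration 1:
  x = (3 - (4)·2.000 - (4)·-1.000 - (-3)·1.000) / (14) = 0.143
  y = (-1 - (2)·-3.000 - (-3)·-1.000 - (-1)·1.000) / (7) = 0.429
  z = (-2 - (4)·-3.000 - (-2)·2.000 - (-4)·1.000) / (14) = 1.286
  w = (1 - (-3)·-3.000 - (-3)·2.000 - (-3)·-1.000) / (10) = -0.500
Iteration 2:
  x = (3 - (4)·0.429 - (4)·1.286 - (-3)·-0.500) / (14) = -0.383
  y = (-1 - (2)·0.143 - (-3)·1.286 - (-1)·-0.500) / (7) = 0.296
  z = (-2 - (4)·0.143 - (-2)·0.429 - (-4)·-0.500) / (14) = -0.265
  w = (1 - (-3)·0.143 - (-3)·0.429 - (-3)·1.286) / (10) = 0.657
Residual b − A·x = (10.209, -2.444, 6.462, -6.626)

-2.444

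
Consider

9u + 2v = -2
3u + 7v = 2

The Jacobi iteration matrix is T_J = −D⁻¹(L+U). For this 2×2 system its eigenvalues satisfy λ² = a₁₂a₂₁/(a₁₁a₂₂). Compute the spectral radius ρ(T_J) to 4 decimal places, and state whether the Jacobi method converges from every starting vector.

0.3086

a₁₂a₂₁/(a₁₁a₂₂) = (2)·(3) / ((9)·(7)) = 0.095238
ρ = √|0.095238| = √0.095238 = 0.3086
ρ < 1, so Jacobi converges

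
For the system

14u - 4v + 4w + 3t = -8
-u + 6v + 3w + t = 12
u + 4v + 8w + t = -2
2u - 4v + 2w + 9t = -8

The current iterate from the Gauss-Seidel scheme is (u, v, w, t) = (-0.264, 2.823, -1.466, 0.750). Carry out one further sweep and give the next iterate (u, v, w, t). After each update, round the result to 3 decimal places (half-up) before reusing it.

One sweep:
  u = (-8 - (-4)·2.823 - (4)·-1.466 - (3)·0.750) / (14) = 0.493
  v = (12 - (-1)·0.493 - (3)·-1.466 - (1)·0.750) / (6) = 2.690
  w = (-2 - (1)·0.493 - (4)·2.690 - (1)·0.750) / (8) = -1.750
  t = (-8 - (2)·0.493 - (-4)·2.690 - (2)·-1.750) / (9) = 0.586

(0.493, 2.690, -1.750, 0.586)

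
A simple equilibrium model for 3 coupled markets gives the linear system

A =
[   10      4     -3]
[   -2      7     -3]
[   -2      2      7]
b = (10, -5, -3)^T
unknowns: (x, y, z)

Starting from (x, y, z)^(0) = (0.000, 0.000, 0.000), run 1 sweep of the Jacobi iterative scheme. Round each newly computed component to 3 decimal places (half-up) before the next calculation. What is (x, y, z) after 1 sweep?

Iteration 1:
  x = (10 - (4)·0.000 - (-3)·0.000) / (10) = 1.000
  y = (-5 - (-2)·0.000 - (-3)·0.000) / (7) = -0.714
  z = (-3 - (-2)·0.000 - (2)·0.000) / (7) = -0.429

(1.000, -0.714, -0.429)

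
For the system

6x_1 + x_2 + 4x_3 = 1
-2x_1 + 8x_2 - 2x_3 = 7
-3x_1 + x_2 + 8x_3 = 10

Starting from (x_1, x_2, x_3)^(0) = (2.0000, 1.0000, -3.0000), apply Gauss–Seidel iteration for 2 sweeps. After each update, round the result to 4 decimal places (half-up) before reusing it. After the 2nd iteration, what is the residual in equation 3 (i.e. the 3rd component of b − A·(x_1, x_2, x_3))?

Iteration 1:
  x_1 = (1 - (1)·1.0000 - (4)·-3.0000) / (6) = 2.0000
  x_2 = (7 - (-2)·2.0000 - (-2)·-3.0000) / (8) = 0.6250
  x_3 = (10 - (-3)·2.0000 - (1)·0.6250) / (8) = 1.9219
Iteration 2:
  x_1 = (1 - (1)·0.6250 - (4)·1.9219) / (6) = -1.2188
  x_2 = (7 - (-2)·-1.2188 - (-2)·1.9219) / (8) = 1.0508
  x_3 = (10 - (-3)·-1.2188 - (1)·1.0508) / (8) = 0.6616
Residual b − A·x = (4.6156, -2.5208, 0.0000)

0.0000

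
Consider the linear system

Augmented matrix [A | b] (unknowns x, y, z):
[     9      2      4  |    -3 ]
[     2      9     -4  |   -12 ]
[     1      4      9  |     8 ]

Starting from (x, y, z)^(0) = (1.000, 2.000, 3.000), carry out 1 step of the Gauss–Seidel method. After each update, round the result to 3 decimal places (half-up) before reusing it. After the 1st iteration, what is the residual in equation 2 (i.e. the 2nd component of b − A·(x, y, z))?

Iteration 1:
  x = (-3 - (2)·2.000 - (4)·3.000) / (9) = -2.111
  y = (-12 - (2)·-2.111 - (-4)·3.000) / (9) = 0.469
  z = (8 - (1)·-2.111 - (4)·0.469) / (9) = 0.915
Residual b − A·x = (11.401, -8.339, 0.000)

-8.339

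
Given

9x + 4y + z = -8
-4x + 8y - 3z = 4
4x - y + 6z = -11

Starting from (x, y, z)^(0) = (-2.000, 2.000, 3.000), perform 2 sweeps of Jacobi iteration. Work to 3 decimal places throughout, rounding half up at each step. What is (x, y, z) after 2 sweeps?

Iteration 1:
  x = (-8 - (4)·2.000 - (1)·3.000) / (9) = -2.111
  y = (4 - (-4)·-2.000 - (-3)·3.000) / (8) = 0.625
  z = (-11 - (4)·-2.000 - (-1)·2.000) / (6) = -0.167
Iteration 2:
  x = (-8 - (4)·0.625 - (1)·-0.167) / (9) = -1.148
  y = (4 - (-4)·-2.111 - (-3)·-0.167) / (8) = -0.618
  z = (-11 - (4)·-2.111 - (-1)·0.625) / (6) = -0.322

(-1.148, -0.618, -0.322)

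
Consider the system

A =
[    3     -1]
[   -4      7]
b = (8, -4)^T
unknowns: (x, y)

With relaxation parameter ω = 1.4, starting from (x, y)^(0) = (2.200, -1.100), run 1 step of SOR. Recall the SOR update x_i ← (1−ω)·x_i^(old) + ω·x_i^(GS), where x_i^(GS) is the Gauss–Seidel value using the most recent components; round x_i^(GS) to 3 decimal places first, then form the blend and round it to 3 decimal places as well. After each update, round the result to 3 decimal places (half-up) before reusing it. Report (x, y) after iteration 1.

Iteration 1:
  x: GS value = (8 - (-1)·-1.100) / (3) = 2.300;  x ← (1−ω)·2.200 + ω·2.300 = 2.340
  y: GS value = (-4 - (-4)·2.340) / (7) = 0.766;  y ← (1−ω)·-1.100 + ω·0.766 = 1.512

(2.340, 1.512)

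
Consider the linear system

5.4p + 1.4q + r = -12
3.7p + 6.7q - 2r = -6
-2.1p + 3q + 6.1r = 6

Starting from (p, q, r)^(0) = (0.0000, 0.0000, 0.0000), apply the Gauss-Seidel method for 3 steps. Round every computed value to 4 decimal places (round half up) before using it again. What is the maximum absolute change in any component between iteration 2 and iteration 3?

0.0170

Iteration 1:
  p = (-12 - (1.4)·0.0000 - (1)·0.0000) / (5.4) = -2.2222
  q = (-6 - (3.7)·-2.2222 - (-2)·0.0000) / (6.7) = 0.3317
  r = (6 - (-2.1)·-2.2222 - (3)·0.3317) / (6.1) = 0.0555
Iteration 2:
  p = (-12 - (1.4)·0.3317 - (1)·0.0555) / (5.4) = -2.3185
  q = (-6 - (3.7)·-2.3185 - (-2)·0.0555) / (6.7) = 0.4014
  r = (6 - (-2.1)·-2.3185 - (3)·0.4014) / (6.1) = -0.0120
Iteration 3:
  p = (-12 - (1.4)·0.4014 - (1)·-0.0120) / (5.4) = -2.3241
  q = (-6 - (3.7)·-2.3241 - (-2)·-0.0120) / (6.7) = 0.3844
  r = (6 - (-2.1)·-2.3241 - (3)·0.3844) / (6.1) = -0.0055
Change: (-0.0056, -0.0170, 0.0065) → max |·| = 0.0170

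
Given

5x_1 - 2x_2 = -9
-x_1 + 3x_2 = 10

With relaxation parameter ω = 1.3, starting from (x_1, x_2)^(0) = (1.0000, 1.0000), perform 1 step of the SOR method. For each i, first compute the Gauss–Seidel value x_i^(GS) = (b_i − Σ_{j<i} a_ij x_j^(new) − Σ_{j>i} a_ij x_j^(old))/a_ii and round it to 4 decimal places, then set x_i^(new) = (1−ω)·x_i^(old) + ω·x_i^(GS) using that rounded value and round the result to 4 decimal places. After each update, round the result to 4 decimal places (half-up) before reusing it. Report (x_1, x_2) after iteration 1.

Iteration 1:
  x_1: GS value = (-9 - (-2)·1.0000) / (5) = -1.4000;  x_1 ← (1−ω)·1.0000 + ω·-1.4000 = -2.1200
  x_2: GS value = (10 - (-1)·-2.1200) / (3) = 2.6267;  x_2 ← (1−ω)·1.0000 + ω·2.6267 = 3.1147

(-2.1200, 3.1147)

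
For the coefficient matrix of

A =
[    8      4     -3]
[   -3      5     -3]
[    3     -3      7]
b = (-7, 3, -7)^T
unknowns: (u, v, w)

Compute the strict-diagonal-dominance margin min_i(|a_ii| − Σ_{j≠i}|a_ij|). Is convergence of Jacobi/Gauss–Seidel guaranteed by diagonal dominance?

-1

row 1: |8| − (4+3) = 1
row 2: |5| − (3+3) = -1
row 3: |7| − (3+3) = 1
minimum over rows = -1 → not strictly diagonally dominant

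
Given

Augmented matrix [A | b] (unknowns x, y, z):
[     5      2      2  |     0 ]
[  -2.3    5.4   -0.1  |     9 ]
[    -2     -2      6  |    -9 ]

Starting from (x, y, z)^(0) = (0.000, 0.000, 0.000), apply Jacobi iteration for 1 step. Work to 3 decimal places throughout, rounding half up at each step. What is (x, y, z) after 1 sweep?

(0.000, 1.667, -1.500)

Iteration 1:
  x = (0 - (2)·0.000 - (2)·0.000) / (5) = 0.000
  y = (9 - (-2.3)·0.000 - (-0.1)·0.000) / (5.4) = 1.667
  z = (-9 - (-2)·0.000 - (-2)·0.000) / (6) = -1.500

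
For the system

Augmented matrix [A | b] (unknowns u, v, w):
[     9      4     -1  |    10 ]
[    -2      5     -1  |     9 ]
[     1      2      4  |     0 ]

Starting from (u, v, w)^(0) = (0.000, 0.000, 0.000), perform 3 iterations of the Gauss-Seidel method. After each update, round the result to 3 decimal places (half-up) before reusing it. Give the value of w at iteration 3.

Iteration 1:
  u = (10 - (4)·0.000 - (-1)·0.000) / (9) = 1.111
  v = (9 - (-2)·1.111 - (-1)·0.000) / (5) = 2.244
  w = (0 - (1)·1.111 - (2)·2.244) / (4) = -1.400
Iteration 2:
  u = (10 - (4)·2.244 - (-1)·-1.400) / (9) = -0.042
  v = (9 - (-2)·-0.042 - (-1)·-1.400) / (5) = 1.503
  w = (0 - (1)·-0.042 - (2)·1.503) / (4) = -0.741
Iteration 3:
  u = (10 - (4)·1.503 - (-1)·-0.741) / (9) = 0.361
  v = (9 - (-2)·0.361 - (-1)·-0.741) / (5) = 1.796
  w = (0 - (1)·0.361 - (2)·1.796) / (4) = -0.988

-0.988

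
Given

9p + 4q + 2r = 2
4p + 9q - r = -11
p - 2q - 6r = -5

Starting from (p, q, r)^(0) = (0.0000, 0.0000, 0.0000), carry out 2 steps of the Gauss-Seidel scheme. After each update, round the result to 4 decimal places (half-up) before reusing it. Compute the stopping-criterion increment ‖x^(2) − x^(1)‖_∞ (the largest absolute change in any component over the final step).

0.2959

Iteration 1:
  p = (2 - (4)·0.0000 - (2)·0.0000) / (9) = 0.2222
  q = (-11 - (4)·0.2222 - (-1)·0.0000) / (9) = -1.3210
  r = (-5 - (1)·0.2222 - (-2)·-1.3210) / (-6) = 1.3107
Iteration 2:
  p = (2 - (4)·-1.3210 - (2)·1.3107) / (9) = 0.5181
  q = (-11 - (4)·0.5181 - (-1)·1.3107) / (9) = -1.3069
  r = (-5 - (1)·0.5181 - (-2)·-1.3069) / (-6) = 1.3553
Change: (0.2959, 0.0141, 0.0446) → max |·| = 0.2959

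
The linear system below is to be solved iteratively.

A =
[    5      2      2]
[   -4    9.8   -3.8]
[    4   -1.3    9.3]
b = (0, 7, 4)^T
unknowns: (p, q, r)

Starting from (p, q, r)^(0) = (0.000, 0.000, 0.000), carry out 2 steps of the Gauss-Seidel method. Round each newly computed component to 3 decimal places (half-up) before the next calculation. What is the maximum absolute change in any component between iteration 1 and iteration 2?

Iteration 1:
  p = (0 - (2)·0.000 - (2)·0.000) / (5) = 0.000
  q = (7 - (-4)·0.000 - (-3.8)·0.000) / (9.8) = 0.714
  r = (4 - (4)·0.000 - (-1.3)·0.714) / (9.3) = 0.530
Iteration 2:
  p = (0 - (2)·0.714 - (2)·0.530) / (5) = -0.498
  q = (7 - (-4)·-0.498 - (-3.8)·0.530) / (9.8) = 0.717
  r = (4 - (4)·-0.498 - (-1.3)·0.717) / (9.3) = 0.745
Change: (-0.498, 0.003, 0.215) → max |·| = 0.498

0.498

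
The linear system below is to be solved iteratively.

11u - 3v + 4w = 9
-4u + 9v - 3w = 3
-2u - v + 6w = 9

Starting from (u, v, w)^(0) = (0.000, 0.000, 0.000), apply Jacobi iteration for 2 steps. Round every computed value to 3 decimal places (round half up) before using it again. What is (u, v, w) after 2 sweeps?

Iteration 1:
  u = (9 - (-3)·0.000 - (4)·0.000) / (11) = 0.818
  v = (3 - (-4)·0.000 - (-3)·0.000) / (9) = 0.333
  w = (9 - (-2)·0.000 - (-1)·0.000) / (6) = 1.500
Iteration 2:
  u = (9 - (-3)·0.333 - (4)·1.500) / (11) = 0.364
  v = (3 - (-4)·0.818 - (-3)·1.500) / (9) = 1.197
  w = (9 - (-2)·0.818 - (-1)·0.333) / (6) = 1.828

(0.364, 1.197, 1.828)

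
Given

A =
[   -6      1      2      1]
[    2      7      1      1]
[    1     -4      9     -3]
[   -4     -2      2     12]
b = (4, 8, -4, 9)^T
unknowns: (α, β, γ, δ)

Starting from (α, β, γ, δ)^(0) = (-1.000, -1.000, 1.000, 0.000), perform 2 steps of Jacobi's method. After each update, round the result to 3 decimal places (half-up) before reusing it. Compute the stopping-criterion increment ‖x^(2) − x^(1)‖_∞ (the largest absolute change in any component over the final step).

0.988

Iteration 1:
  α = (4 - (1)·-1.000 - (2)·1.000 - (1)·0.000) / (-6) = -0.500
  β = (8 - (2)·-1.000 - (1)·1.000 - (1)·0.000) / (7) = 1.286
  γ = (-4 - (1)·-1.000 - (-4)·-1.000 - (-3)·0.000) / (9) = -0.778
  δ = (9 - (-4)·-1.000 - (-2)·-1.000 - (2)·1.000) / (12) = 0.083
Iteration 2:
  α = (4 - (1)·1.286 - (2)·-0.778 - (1)·0.083) / (-6) = -0.698
  β = (8 - (2)·-0.500 - (1)·-0.778 - (1)·0.083) / (7) = 1.385
  γ = (-4 - (1)·-0.500 - (-4)·1.286 - (-3)·0.083) / (9) = 0.210
  δ = (9 - (-4)·-0.500 - (-2)·1.286 - (2)·-0.778) / (12) = 0.927
Change: (-0.198, 0.099, 0.988, 0.844) → max |·| = 0.988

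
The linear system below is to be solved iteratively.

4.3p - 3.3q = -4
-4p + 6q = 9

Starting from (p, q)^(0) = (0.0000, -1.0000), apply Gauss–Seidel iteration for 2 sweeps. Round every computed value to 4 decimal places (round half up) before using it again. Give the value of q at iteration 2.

Iteration 1:
  p = (-4 - (-3.3)·-1.0000) / (4.3) = -1.6977
  q = (9 - (-4)·-1.6977) / (6) = 0.3682
Iteration 2:
  p = (-4 - (-3.3)·0.3682) / (4.3) = -0.6477
  q = (9 - (-4)·-0.6477) / (6) = 1.0682

1.0682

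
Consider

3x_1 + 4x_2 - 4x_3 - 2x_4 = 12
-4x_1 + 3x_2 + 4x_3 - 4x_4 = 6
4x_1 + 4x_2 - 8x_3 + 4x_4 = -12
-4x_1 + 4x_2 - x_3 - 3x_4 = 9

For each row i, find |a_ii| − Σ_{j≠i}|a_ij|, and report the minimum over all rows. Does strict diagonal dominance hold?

row 1: |3| − (4+4+2) = -7
row 2: |3| − (4+4+4) = -9
row 3: |-8| − (4+4+4) = -4
row 4: |-3| − (4+4+1) = -6
minimum over rows = -9 → not strictly diagonally dominant

-9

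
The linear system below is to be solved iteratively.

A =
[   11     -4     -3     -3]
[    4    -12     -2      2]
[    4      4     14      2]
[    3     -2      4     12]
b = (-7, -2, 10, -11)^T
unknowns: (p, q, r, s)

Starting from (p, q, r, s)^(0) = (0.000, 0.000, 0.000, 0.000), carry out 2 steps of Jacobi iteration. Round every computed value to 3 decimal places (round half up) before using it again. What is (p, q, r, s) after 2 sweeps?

(-0.631, -0.317, 0.979, -0.968)

Iteration 1:
  p = (-7 - (-4)·0.000 - (-3)·0.000 - (-3)·0.000) / (11) = -0.636
  q = (-2 - (4)·0.000 - (-2)·0.000 - (2)·0.000) / (-12) = 0.167
  r = (10 - (4)·0.000 - (4)·0.000 - (2)·0.000) / (14) = 0.714
  s = (-11 - (3)·0.000 - (-2)·0.000 - (4)·0.000) / (12) = -0.917
Iteration 2:
  p = (-7 - (-4)·0.167 - (-3)·0.714 - (-3)·-0.917) / (11) = -0.631
  q = (-2 - (4)·-0.636 - (-2)·0.714 - (2)·-0.917) / (-12) = -0.317
  r = (10 - (4)·-0.636 - (4)·0.167 - (2)·-0.917) / (14) = 0.979
  s = (-11 - (3)·-0.636 - (-2)·0.167 - (4)·0.714) / (12) = -0.968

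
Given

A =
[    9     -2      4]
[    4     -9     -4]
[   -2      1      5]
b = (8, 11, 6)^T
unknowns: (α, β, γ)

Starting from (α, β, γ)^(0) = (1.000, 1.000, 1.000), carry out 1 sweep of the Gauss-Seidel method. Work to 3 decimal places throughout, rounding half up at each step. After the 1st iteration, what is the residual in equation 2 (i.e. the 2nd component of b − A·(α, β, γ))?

Iteration 1:
  α = (8 - (-2)·1.000 - (4)·1.000) / (9) = 0.667
  β = (11 - (4)·0.667 - (-4)·1.000) / (-9) = -1.370
  γ = (6 - (-2)·0.667 - (1)·-1.370) / (5) = 1.741
Residual b − A·x = (-7.707, 2.966, -0.001)

2.966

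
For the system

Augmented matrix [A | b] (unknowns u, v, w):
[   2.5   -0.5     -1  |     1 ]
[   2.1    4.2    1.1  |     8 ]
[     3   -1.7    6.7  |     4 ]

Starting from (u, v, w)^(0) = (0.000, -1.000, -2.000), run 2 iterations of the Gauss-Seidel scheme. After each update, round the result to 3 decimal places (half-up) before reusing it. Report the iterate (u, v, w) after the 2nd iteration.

(1.569, 0.712, 0.075)

Iteration 1:
  u = (1 - (-0.5)·-1.000 - (-1)·-2.000) / (2.5) = -0.600
  v = (8 - (2.1)·-0.600 - (1.1)·-2.000) / (4.2) = 2.729
  w = (4 - (3)·-0.600 - (-1.7)·2.729) / (6.7) = 1.558
Iteration 2:
  u = (1 - (-0.5)·2.729 - (-1)·1.558) / (2.5) = 1.569
  v = (8 - (2.1)·1.569 - (1.1)·1.558) / (4.2) = 0.712
  w = (4 - (3)·1.569 - (-1.7)·0.712) / (6.7) = 0.075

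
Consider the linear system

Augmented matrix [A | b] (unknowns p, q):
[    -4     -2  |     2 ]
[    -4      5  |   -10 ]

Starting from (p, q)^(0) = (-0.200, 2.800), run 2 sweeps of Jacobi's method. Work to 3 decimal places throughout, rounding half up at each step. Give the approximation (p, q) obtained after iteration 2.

Iteration 1:
  p = (2 - (-2)·2.800) / (-4) = -1.900
  q = (-10 - (-4)·-0.200) / (5) = -2.160
Iteration 2:
  p = (2 - (-2)·-2.160) / (-4) = 0.580
  q = (-10 - (-4)·-1.900) / (5) = -3.520

(0.580, -3.520)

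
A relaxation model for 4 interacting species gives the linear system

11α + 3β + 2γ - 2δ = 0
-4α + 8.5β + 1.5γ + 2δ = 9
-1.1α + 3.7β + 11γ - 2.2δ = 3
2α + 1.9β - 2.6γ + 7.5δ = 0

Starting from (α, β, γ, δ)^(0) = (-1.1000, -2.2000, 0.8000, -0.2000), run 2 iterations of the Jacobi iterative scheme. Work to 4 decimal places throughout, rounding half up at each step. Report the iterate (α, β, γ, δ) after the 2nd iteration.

Iteration 1:
  α = (0 - (3)·-2.2000 - (2)·0.8000 - (-2)·-0.2000) / (11) = 0.4182
  β = (9 - (-4)·-1.1000 - (1.5)·0.8000 - (2)·-0.2000) / (8.5) = 0.4471
  γ = (3 - (-1.1)·-1.1000 - (3.7)·-2.2000 - (-2.2)·-0.2000) / (11) = 0.8627
  δ = (0 - (2)·-1.1000 - (1.9)·-2.2000 - (-2.6)·0.8000) / (7.5) = 1.1280
Iteration 2:
  α = (0 - (3)·0.4471 - (2)·0.8627 - (-2)·1.1280) / (11) = -0.0737
  β = (9 - (-4)·0.4182 - (1.5)·0.8627 - (2)·1.1280) / (8.5) = 0.8380
  γ = (3 - (-1.1)·0.4182 - (3.7)·0.4471 - (-2.2)·1.1280) / (11) = 0.3898
  δ = (0 - (2)·0.4182 - (1.9)·0.4471 - (-2.6)·0.8627) / (7.5) = 0.0743

(-0.0737, 0.8380, 0.3898, 0.0743)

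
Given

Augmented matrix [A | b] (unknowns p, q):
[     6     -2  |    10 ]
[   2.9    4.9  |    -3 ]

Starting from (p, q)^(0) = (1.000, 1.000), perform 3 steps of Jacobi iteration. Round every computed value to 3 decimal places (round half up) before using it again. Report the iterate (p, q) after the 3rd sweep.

(1.068, -1.361)

Iteration 1:
  p = (10 - (-2)·1.000) / (6) = 2.000
  q = (-3 - (2.9)·1.000) / (4.9) = -1.204
Iteration 2:
  p = (10 - (-2)·-1.204) / (6) = 1.265
  q = (-3 - (2.9)·2.000) / (4.9) = -1.796
Iteration 3:
  p = (10 - (-2)·-1.796) / (6) = 1.068
  q = (-3 - (2.9)·1.265) / (4.9) = -1.361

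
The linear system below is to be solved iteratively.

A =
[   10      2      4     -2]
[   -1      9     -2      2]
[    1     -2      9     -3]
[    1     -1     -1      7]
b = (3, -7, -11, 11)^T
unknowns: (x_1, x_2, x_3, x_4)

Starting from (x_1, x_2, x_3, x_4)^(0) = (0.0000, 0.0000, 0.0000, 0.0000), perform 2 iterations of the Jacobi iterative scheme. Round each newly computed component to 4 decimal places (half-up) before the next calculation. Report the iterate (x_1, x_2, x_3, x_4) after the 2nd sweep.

(1.2587, -1.3652, -0.9046, 1.2429)

Iteration 1:
  x_1 = (3 - (2)·0.0000 - (4)·0.0000 - (-2)·0.0000) / (10) = 0.3000
  x_2 = (-7 - (-1)·0.0000 - (-2)·0.0000 - (2)·0.0000) / (9) = -0.7778
  x_3 = (-11 - (1)·0.0000 - (-2)·0.0000 - (-3)·0.0000) / (9) = -1.2222
  x_4 = (11 - (1)·0.0000 - (-1)·0.0000 - (-1)·0.0000) / (7) = 1.5714
Iteration 2:
  x_1 = (3 - (2)·-0.7778 - (4)·-1.2222 - (-2)·1.5714) / (10) = 1.2587
  x_2 = (-7 - (-1)·0.3000 - (-2)·-1.2222 - (2)·1.5714) / (9) = -1.3652
  x_3 = (-11 - (1)·0.3000 - (-2)·-0.7778 - (-3)·1.5714) / (9) = -0.9046
  x_4 = (11 - (1)·0.3000 - (-1)·-0.7778 - (-1)·-1.2222) / (7) = 1.2429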